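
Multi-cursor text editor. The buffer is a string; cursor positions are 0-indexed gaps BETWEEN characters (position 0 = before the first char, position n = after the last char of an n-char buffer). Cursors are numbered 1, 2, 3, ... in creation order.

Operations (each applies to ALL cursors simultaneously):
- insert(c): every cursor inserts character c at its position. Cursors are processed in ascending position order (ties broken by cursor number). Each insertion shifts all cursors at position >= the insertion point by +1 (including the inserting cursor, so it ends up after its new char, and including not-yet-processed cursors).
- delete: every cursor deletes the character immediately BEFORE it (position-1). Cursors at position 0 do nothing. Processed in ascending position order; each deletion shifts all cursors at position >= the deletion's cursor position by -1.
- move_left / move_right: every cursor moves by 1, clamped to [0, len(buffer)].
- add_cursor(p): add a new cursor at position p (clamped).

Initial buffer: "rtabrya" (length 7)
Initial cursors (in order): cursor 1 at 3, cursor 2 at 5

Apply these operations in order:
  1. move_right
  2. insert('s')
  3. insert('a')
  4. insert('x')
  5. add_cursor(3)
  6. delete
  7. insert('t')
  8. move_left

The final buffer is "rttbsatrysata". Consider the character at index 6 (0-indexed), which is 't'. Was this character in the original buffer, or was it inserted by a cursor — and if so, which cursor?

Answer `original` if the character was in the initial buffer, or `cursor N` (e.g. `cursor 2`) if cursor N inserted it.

Answer: cursor 1

Derivation:
After op 1 (move_right): buffer="rtabrya" (len 7), cursors c1@4 c2@6, authorship .......
After op 2 (insert('s')): buffer="rtabsrysa" (len 9), cursors c1@5 c2@8, authorship ....1..2.
After op 3 (insert('a')): buffer="rtabsarysaa" (len 11), cursors c1@6 c2@10, authorship ....11..22.
After op 4 (insert('x')): buffer="rtabsaxrysaxa" (len 13), cursors c1@7 c2@12, authorship ....111..222.
After op 5 (add_cursor(3)): buffer="rtabsaxrysaxa" (len 13), cursors c3@3 c1@7 c2@12, authorship ....111..222.
After op 6 (delete): buffer="rtbsarysaa" (len 10), cursors c3@2 c1@5 c2@9, authorship ...11..22.
After op 7 (insert('t')): buffer="rttbsatrysata" (len 13), cursors c3@3 c1@7 c2@12, authorship ..3.111..222.
After op 8 (move_left): buffer="rttbsatrysata" (len 13), cursors c3@2 c1@6 c2@11, authorship ..3.111..222.
Authorship (.=original, N=cursor N): . . 3 . 1 1 1 . . 2 2 2 .
Index 6: author = 1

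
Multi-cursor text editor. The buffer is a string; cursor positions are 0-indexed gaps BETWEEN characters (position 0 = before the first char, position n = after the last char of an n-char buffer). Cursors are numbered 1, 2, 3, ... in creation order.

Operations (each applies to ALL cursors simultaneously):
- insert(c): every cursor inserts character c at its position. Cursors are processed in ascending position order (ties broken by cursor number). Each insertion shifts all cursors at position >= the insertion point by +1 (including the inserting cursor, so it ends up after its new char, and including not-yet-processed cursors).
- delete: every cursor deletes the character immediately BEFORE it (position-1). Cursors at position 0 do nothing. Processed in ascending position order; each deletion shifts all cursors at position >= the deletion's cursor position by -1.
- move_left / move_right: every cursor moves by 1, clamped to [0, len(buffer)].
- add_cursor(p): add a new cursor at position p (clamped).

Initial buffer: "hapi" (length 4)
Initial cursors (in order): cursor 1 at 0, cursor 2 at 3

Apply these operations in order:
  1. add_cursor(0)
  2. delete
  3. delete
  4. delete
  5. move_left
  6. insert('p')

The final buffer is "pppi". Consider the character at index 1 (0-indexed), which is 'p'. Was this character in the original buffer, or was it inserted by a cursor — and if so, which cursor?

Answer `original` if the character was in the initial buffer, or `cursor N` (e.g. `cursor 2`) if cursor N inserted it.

Answer: cursor 2

Derivation:
After op 1 (add_cursor(0)): buffer="hapi" (len 4), cursors c1@0 c3@0 c2@3, authorship ....
After op 2 (delete): buffer="hai" (len 3), cursors c1@0 c3@0 c2@2, authorship ...
After op 3 (delete): buffer="hi" (len 2), cursors c1@0 c3@0 c2@1, authorship ..
After op 4 (delete): buffer="i" (len 1), cursors c1@0 c2@0 c3@0, authorship .
After op 5 (move_left): buffer="i" (len 1), cursors c1@0 c2@0 c3@0, authorship .
After op 6 (insert('p')): buffer="pppi" (len 4), cursors c1@3 c2@3 c3@3, authorship 123.
Authorship (.=original, N=cursor N): 1 2 3 .
Index 1: author = 2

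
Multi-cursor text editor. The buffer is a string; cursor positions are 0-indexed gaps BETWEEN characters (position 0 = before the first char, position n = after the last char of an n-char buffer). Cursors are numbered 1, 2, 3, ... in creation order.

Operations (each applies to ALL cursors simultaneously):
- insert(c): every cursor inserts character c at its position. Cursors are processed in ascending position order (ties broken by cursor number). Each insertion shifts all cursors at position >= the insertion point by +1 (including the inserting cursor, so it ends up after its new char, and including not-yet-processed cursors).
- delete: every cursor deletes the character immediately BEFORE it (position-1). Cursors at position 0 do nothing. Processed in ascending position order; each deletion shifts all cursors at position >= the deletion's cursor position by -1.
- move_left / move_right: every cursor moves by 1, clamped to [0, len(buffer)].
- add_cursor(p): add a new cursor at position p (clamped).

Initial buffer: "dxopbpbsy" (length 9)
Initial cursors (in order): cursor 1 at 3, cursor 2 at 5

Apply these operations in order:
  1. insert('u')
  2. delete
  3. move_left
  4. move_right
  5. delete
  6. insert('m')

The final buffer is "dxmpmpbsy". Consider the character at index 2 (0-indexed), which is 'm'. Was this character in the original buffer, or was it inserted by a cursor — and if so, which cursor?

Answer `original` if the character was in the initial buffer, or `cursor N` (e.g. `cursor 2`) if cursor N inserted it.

Answer: cursor 1

Derivation:
After op 1 (insert('u')): buffer="dxoupbupbsy" (len 11), cursors c1@4 c2@7, authorship ...1..2....
After op 2 (delete): buffer="dxopbpbsy" (len 9), cursors c1@3 c2@5, authorship .........
After op 3 (move_left): buffer="dxopbpbsy" (len 9), cursors c1@2 c2@4, authorship .........
After op 4 (move_right): buffer="dxopbpbsy" (len 9), cursors c1@3 c2@5, authorship .........
After op 5 (delete): buffer="dxppbsy" (len 7), cursors c1@2 c2@3, authorship .......
After op 6 (insert('m')): buffer="dxmpmpbsy" (len 9), cursors c1@3 c2@5, authorship ..1.2....
Authorship (.=original, N=cursor N): . . 1 . 2 . . . .
Index 2: author = 1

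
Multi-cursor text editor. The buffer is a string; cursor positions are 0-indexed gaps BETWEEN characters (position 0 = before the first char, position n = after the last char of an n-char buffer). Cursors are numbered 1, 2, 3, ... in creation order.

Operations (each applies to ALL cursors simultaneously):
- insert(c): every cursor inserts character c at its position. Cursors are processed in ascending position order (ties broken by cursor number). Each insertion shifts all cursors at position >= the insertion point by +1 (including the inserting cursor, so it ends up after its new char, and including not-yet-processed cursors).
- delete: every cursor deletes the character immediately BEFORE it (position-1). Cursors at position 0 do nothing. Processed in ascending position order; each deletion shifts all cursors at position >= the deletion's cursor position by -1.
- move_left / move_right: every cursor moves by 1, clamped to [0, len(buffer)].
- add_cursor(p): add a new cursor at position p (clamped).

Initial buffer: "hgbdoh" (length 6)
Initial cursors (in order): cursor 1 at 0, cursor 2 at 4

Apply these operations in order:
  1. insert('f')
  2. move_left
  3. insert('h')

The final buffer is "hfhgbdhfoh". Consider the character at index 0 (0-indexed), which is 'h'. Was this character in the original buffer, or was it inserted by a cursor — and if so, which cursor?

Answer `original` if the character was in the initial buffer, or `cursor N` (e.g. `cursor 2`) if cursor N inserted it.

After op 1 (insert('f')): buffer="fhgbdfoh" (len 8), cursors c1@1 c2@6, authorship 1....2..
After op 2 (move_left): buffer="fhgbdfoh" (len 8), cursors c1@0 c2@5, authorship 1....2..
After op 3 (insert('h')): buffer="hfhgbdhfoh" (len 10), cursors c1@1 c2@7, authorship 11....22..
Authorship (.=original, N=cursor N): 1 1 . . . . 2 2 . .
Index 0: author = 1

Answer: cursor 1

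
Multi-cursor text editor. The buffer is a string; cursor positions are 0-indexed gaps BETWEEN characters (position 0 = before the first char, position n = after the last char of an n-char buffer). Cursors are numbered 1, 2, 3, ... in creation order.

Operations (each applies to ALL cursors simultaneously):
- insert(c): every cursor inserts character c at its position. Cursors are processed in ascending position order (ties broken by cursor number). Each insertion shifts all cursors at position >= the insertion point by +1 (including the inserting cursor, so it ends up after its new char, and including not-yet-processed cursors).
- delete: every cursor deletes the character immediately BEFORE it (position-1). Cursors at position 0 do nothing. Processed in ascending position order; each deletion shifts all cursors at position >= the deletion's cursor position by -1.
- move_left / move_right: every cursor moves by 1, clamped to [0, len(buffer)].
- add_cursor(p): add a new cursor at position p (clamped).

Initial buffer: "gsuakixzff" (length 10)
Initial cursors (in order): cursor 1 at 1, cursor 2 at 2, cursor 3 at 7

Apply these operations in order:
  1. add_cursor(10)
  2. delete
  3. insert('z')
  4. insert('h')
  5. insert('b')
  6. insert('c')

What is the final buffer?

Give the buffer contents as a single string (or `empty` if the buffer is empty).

After op 1 (add_cursor(10)): buffer="gsuakixzff" (len 10), cursors c1@1 c2@2 c3@7 c4@10, authorship ..........
After op 2 (delete): buffer="uakizf" (len 6), cursors c1@0 c2@0 c3@4 c4@6, authorship ......
After op 3 (insert('z')): buffer="zzuakizzfz" (len 10), cursors c1@2 c2@2 c3@7 c4@10, authorship 12....3..4
After op 4 (insert('h')): buffer="zzhhuakizhzfzh" (len 14), cursors c1@4 c2@4 c3@10 c4@14, authorship 1212....33..44
After op 5 (insert('b')): buffer="zzhhbbuakizhbzfzhb" (len 18), cursors c1@6 c2@6 c3@13 c4@18, authorship 121212....333..444
After op 6 (insert('c')): buffer="zzhhbbccuakizhbczfzhbc" (len 22), cursors c1@8 c2@8 c3@16 c4@22, authorship 12121212....3333..4444

Answer: zzhhbbccuakizhbczfzhbc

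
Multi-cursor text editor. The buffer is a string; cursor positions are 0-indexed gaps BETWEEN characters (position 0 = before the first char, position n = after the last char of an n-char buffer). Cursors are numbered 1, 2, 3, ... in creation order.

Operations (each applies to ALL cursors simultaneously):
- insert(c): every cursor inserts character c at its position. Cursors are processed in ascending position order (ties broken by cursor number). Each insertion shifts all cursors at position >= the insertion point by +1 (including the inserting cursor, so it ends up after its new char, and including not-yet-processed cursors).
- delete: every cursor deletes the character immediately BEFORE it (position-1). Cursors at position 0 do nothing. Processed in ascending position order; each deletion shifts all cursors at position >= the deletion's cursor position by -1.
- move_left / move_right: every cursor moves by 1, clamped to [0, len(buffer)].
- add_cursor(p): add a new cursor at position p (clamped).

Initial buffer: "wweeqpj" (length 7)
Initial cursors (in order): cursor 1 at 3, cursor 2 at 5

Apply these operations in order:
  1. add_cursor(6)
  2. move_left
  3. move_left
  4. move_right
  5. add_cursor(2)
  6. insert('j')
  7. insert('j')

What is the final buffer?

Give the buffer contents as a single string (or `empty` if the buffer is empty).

After op 1 (add_cursor(6)): buffer="wweeqpj" (len 7), cursors c1@3 c2@5 c3@6, authorship .......
After op 2 (move_left): buffer="wweeqpj" (len 7), cursors c1@2 c2@4 c3@5, authorship .......
After op 3 (move_left): buffer="wweeqpj" (len 7), cursors c1@1 c2@3 c3@4, authorship .......
After op 4 (move_right): buffer="wweeqpj" (len 7), cursors c1@2 c2@4 c3@5, authorship .......
After op 5 (add_cursor(2)): buffer="wweeqpj" (len 7), cursors c1@2 c4@2 c2@4 c3@5, authorship .......
After op 6 (insert('j')): buffer="wwjjeejqjpj" (len 11), cursors c1@4 c4@4 c2@7 c3@9, authorship ..14..2.3..
After op 7 (insert('j')): buffer="wwjjjjeejjqjjpj" (len 15), cursors c1@6 c4@6 c2@10 c3@13, authorship ..1414..22.33..

Answer: wwjjjjeejjqjjpj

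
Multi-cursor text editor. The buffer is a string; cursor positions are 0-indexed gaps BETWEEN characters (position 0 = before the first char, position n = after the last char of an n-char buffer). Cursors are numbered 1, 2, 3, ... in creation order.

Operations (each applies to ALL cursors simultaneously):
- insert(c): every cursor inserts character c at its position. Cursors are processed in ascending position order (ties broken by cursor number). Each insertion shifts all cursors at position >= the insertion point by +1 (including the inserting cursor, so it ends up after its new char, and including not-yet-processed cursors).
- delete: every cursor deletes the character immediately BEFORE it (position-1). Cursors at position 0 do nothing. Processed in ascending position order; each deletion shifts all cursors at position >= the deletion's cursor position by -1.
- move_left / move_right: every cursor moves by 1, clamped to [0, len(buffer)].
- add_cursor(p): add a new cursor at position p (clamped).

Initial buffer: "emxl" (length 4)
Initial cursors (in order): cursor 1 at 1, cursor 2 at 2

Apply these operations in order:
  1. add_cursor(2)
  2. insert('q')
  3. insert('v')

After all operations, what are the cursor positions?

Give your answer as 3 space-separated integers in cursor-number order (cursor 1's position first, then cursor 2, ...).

After op 1 (add_cursor(2)): buffer="emxl" (len 4), cursors c1@1 c2@2 c3@2, authorship ....
After op 2 (insert('q')): buffer="eqmqqxl" (len 7), cursors c1@2 c2@5 c3@5, authorship .1.23..
After op 3 (insert('v')): buffer="eqvmqqvvxl" (len 10), cursors c1@3 c2@8 c3@8, authorship .11.2323..

Answer: 3 8 8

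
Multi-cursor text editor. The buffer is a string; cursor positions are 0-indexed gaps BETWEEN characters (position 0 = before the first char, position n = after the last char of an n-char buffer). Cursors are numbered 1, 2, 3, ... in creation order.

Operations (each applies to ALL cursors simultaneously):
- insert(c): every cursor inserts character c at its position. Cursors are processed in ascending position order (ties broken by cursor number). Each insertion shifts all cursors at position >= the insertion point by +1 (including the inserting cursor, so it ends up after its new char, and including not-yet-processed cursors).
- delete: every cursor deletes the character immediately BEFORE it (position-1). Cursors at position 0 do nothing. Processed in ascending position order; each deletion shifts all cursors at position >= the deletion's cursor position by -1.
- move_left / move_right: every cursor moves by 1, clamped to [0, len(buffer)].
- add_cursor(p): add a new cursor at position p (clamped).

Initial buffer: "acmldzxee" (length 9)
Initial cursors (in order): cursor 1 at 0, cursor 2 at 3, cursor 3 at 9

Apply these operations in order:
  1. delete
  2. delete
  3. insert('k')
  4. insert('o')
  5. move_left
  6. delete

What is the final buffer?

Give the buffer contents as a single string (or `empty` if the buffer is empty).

After op 1 (delete): buffer="acldzxe" (len 7), cursors c1@0 c2@2 c3@7, authorship .......
After op 2 (delete): buffer="aldzx" (len 5), cursors c1@0 c2@1 c3@5, authorship .....
After op 3 (insert('k')): buffer="kakldzxk" (len 8), cursors c1@1 c2@3 c3@8, authorship 1.2....3
After op 4 (insert('o')): buffer="koakoldzxko" (len 11), cursors c1@2 c2@5 c3@11, authorship 11.22....33
After op 5 (move_left): buffer="koakoldzxko" (len 11), cursors c1@1 c2@4 c3@10, authorship 11.22....33
After op 6 (delete): buffer="oaoldzxo" (len 8), cursors c1@0 c2@2 c3@7, authorship 1.2....3

Answer: oaoldzxo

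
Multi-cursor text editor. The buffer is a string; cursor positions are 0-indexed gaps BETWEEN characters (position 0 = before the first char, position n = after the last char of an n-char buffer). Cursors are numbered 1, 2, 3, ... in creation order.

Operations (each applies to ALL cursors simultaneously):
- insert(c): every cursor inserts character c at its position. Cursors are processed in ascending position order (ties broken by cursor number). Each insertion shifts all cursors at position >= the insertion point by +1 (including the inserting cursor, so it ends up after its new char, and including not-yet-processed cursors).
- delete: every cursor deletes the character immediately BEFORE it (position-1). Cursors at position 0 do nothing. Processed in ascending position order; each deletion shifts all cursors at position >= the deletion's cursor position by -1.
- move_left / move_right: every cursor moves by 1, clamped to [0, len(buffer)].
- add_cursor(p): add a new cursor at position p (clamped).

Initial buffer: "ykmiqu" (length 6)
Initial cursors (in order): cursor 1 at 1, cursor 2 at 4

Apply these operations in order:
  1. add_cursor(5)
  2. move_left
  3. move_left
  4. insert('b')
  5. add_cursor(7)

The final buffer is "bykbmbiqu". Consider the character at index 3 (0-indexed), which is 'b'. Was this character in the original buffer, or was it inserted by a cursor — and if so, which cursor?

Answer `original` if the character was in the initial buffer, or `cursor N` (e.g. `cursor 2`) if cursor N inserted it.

Answer: cursor 2

Derivation:
After op 1 (add_cursor(5)): buffer="ykmiqu" (len 6), cursors c1@1 c2@4 c3@5, authorship ......
After op 2 (move_left): buffer="ykmiqu" (len 6), cursors c1@0 c2@3 c3@4, authorship ......
After op 3 (move_left): buffer="ykmiqu" (len 6), cursors c1@0 c2@2 c3@3, authorship ......
After op 4 (insert('b')): buffer="bykbmbiqu" (len 9), cursors c1@1 c2@4 c3@6, authorship 1..2.3...
After op 5 (add_cursor(7)): buffer="bykbmbiqu" (len 9), cursors c1@1 c2@4 c3@6 c4@7, authorship 1..2.3...
Authorship (.=original, N=cursor N): 1 . . 2 . 3 . . .
Index 3: author = 2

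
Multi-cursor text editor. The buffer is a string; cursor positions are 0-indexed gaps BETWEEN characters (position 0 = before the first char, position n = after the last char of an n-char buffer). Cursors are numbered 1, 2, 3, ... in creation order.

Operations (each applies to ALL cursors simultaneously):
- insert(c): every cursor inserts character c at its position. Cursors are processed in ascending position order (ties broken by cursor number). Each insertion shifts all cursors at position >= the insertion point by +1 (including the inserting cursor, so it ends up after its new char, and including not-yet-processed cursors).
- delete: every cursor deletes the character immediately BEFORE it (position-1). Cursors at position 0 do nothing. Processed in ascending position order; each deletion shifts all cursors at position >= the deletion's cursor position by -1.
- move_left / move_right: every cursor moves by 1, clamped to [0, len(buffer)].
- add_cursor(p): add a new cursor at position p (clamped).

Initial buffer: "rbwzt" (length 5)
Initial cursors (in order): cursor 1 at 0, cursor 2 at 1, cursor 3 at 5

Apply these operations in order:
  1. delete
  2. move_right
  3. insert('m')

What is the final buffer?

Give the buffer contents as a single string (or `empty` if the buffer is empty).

Answer: bmmwzm

Derivation:
After op 1 (delete): buffer="bwz" (len 3), cursors c1@0 c2@0 c3@3, authorship ...
After op 2 (move_right): buffer="bwz" (len 3), cursors c1@1 c2@1 c3@3, authorship ...
After op 3 (insert('m')): buffer="bmmwzm" (len 6), cursors c1@3 c2@3 c3@6, authorship .12..3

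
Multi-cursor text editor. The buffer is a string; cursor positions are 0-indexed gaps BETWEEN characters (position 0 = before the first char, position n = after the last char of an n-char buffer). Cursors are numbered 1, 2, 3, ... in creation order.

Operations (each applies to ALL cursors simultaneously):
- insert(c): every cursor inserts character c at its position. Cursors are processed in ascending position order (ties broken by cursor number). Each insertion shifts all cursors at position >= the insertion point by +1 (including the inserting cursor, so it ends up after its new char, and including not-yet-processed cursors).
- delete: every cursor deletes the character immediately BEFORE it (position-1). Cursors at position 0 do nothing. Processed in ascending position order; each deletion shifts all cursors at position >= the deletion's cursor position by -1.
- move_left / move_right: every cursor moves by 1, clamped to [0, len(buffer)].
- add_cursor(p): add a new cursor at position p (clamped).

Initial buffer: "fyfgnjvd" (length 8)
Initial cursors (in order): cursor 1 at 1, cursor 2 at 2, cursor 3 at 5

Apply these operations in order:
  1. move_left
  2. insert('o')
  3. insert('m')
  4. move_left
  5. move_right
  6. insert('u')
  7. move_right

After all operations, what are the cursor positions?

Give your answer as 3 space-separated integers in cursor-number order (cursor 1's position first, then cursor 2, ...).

After op 1 (move_left): buffer="fyfgnjvd" (len 8), cursors c1@0 c2@1 c3@4, authorship ........
After op 2 (insert('o')): buffer="ofoyfgonjvd" (len 11), cursors c1@1 c2@3 c3@7, authorship 1.2...3....
After op 3 (insert('m')): buffer="omfomyfgomnjvd" (len 14), cursors c1@2 c2@5 c3@10, authorship 11.22...33....
After op 4 (move_left): buffer="omfomyfgomnjvd" (len 14), cursors c1@1 c2@4 c3@9, authorship 11.22...33....
After op 5 (move_right): buffer="omfomyfgomnjvd" (len 14), cursors c1@2 c2@5 c3@10, authorship 11.22...33....
After op 6 (insert('u')): buffer="omufomuyfgomunjvd" (len 17), cursors c1@3 c2@7 c3@13, authorship 111.222...333....
After op 7 (move_right): buffer="omufomuyfgomunjvd" (len 17), cursors c1@4 c2@8 c3@14, authorship 111.222...333....

Answer: 4 8 14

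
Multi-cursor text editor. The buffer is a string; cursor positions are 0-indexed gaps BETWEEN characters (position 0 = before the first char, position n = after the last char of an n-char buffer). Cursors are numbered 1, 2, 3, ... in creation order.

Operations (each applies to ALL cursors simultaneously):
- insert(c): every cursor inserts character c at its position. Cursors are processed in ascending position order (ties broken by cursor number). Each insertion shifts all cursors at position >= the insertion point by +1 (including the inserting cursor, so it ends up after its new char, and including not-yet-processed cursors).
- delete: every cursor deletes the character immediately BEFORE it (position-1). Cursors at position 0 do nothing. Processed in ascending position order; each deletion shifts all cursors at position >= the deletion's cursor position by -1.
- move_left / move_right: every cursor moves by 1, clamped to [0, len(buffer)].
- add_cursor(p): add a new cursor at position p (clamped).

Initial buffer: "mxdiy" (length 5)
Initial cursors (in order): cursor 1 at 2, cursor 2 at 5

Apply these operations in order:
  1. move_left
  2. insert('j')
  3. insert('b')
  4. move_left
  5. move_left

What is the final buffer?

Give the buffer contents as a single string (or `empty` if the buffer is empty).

After op 1 (move_left): buffer="mxdiy" (len 5), cursors c1@1 c2@4, authorship .....
After op 2 (insert('j')): buffer="mjxdijy" (len 7), cursors c1@2 c2@6, authorship .1...2.
After op 3 (insert('b')): buffer="mjbxdijby" (len 9), cursors c1@3 c2@8, authorship .11...22.
After op 4 (move_left): buffer="mjbxdijby" (len 9), cursors c1@2 c2@7, authorship .11...22.
After op 5 (move_left): buffer="mjbxdijby" (len 9), cursors c1@1 c2@6, authorship .11...22.

Answer: mjbxdijby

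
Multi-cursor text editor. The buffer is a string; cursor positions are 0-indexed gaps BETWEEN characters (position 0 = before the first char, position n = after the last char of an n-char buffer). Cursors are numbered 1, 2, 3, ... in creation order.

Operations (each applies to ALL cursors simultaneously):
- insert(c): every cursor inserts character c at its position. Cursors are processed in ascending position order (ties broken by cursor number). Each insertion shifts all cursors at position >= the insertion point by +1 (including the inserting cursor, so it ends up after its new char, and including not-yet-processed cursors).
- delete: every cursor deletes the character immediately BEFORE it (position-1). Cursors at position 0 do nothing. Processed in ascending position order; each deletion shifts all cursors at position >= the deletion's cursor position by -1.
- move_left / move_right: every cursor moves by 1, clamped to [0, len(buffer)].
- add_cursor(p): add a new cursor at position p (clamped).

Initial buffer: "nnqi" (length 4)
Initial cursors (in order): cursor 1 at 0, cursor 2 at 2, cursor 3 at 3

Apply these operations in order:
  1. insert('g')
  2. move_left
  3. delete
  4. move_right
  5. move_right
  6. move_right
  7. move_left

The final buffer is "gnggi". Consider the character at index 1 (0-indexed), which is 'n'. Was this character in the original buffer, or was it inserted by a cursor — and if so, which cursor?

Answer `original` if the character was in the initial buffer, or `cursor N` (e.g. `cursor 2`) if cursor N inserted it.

After op 1 (insert('g')): buffer="gnngqgi" (len 7), cursors c1@1 c2@4 c3@6, authorship 1..2.3.
After op 2 (move_left): buffer="gnngqgi" (len 7), cursors c1@0 c2@3 c3@5, authorship 1..2.3.
After op 3 (delete): buffer="gnggi" (len 5), cursors c1@0 c2@2 c3@3, authorship 1.23.
After op 4 (move_right): buffer="gnggi" (len 5), cursors c1@1 c2@3 c3@4, authorship 1.23.
After op 5 (move_right): buffer="gnggi" (len 5), cursors c1@2 c2@4 c3@5, authorship 1.23.
After op 6 (move_right): buffer="gnggi" (len 5), cursors c1@3 c2@5 c3@5, authorship 1.23.
After op 7 (move_left): buffer="gnggi" (len 5), cursors c1@2 c2@4 c3@4, authorship 1.23.
Authorship (.=original, N=cursor N): 1 . 2 3 .
Index 1: author = original

Answer: original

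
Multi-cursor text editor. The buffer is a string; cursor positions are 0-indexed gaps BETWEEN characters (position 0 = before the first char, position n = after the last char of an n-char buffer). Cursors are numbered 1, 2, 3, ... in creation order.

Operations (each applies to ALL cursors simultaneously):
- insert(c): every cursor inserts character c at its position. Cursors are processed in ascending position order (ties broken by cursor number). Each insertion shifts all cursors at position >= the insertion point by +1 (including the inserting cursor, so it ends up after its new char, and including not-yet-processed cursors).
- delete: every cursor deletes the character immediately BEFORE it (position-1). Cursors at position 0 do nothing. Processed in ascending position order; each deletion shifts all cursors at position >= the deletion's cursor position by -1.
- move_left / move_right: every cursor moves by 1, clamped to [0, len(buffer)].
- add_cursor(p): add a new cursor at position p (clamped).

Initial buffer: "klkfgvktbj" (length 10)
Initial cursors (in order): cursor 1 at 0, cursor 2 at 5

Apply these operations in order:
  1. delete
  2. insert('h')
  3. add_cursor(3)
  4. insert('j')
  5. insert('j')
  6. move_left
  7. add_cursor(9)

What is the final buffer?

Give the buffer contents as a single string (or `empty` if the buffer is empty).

After op 1 (delete): buffer="klkfvktbj" (len 9), cursors c1@0 c2@4, authorship .........
After op 2 (insert('h')): buffer="hklkfhvktbj" (len 11), cursors c1@1 c2@6, authorship 1....2.....
After op 3 (add_cursor(3)): buffer="hklkfhvktbj" (len 11), cursors c1@1 c3@3 c2@6, authorship 1....2.....
After op 4 (insert('j')): buffer="hjkljkfhjvktbj" (len 14), cursors c1@2 c3@5 c2@9, authorship 11..3..22.....
After op 5 (insert('j')): buffer="hjjkljjkfhjjvktbj" (len 17), cursors c1@3 c3@7 c2@12, authorship 111..33..222.....
After op 6 (move_left): buffer="hjjkljjkfhjjvktbj" (len 17), cursors c1@2 c3@6 c2@11, authorship 111..33..222.....
After op 7 (add_cursor(9)): buffer="hjjkljjkfhjjvktbj" (len 17), cursors c1@2 c3@6 c4@9 c2@11, authorship 111..33..222.....

Answer: hjjkljjkfhjjvktbj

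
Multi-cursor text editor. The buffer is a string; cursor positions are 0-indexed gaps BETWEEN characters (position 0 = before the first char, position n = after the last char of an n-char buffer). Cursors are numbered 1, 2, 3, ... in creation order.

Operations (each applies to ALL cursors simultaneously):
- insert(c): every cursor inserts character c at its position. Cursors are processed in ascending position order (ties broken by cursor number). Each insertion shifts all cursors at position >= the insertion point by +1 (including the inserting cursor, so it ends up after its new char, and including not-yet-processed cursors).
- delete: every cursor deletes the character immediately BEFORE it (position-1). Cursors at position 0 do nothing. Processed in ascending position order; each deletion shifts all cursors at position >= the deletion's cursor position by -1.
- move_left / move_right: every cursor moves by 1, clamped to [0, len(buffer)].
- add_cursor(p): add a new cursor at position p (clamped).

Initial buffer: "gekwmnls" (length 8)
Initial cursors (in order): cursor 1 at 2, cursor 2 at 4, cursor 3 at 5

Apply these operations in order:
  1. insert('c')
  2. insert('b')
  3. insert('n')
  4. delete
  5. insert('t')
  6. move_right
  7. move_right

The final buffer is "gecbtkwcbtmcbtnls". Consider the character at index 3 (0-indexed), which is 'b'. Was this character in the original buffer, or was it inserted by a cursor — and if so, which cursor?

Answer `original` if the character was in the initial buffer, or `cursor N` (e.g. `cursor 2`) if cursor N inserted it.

After op 1 (insert('c')): buffer="geckwcmcnls" (len 11), cursors c1@3 c2@6 c3@8, authorship ..1..2.3...
After op 2 (insert('b')): buffer="gecbkwcbmcbnls" (len 14), cursors c1@4 c2@8 c3@11, authorship ..11..22.33...
After op 3 (insert('n')): buffer="gecbnkwcbnmcbnnls" (len 17), cursors c1@5 c2@10 c3@14, authorship ..111..222.333...
After op 4 (delete): buffer="gecbkwcbmcbnls" (len 14), cursors c1@4 c2@8 c3@11, authorship ..11..22.33...
After op 5 (insert('t')): buffer="gecbtkwcbtmcbtnls" (len 17), cursors c1@5 c2@10 c3@14, authorship ..111..222.333...
After op 6 (move_right): buffer="gecbtkwcbtmcbtnls" (len 17), cursors c1@6 c2@11 c3@15, authorship ..111..222.333...
After op 7 (move_right): buffer="gecbtkwcbtmcbtnls" (len 17), cursors c1@7 c2@12 c3@16, authorship ..111..222.333...
Authorship (.=original, N=cursor N): . . 1 1 1 . . 2 2 2 . 3 3 3 . . .
Index 3: author = 1

Answer: cursor 1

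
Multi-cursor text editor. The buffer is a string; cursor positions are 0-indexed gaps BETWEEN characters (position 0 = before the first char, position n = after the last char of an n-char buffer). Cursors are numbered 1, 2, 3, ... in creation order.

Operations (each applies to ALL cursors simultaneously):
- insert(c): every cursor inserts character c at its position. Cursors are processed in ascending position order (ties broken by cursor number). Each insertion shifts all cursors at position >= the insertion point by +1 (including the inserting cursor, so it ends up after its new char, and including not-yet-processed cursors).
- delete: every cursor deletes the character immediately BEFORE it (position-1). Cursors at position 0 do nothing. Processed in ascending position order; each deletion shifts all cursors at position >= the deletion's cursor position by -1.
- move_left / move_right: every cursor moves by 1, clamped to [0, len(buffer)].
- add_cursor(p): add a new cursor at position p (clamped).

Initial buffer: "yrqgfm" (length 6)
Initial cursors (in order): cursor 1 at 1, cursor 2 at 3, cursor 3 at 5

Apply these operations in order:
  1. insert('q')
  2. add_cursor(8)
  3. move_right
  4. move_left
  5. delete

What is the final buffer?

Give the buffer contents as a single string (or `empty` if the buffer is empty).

Answer: yrqgm

Derivation:
After op 1 (insert('q')): buffer="yqrqqgfqm" (len 9), cursors c1@2 c2@5 c3@8, authorship .1..2..3.
After op 2 (add_cursor(8)): buffer="yqrqqgfqm" (len 9), cursors c1@2 c2@5 c3@8 c4@8, authorship .1..2..3.
After op 3 (move_right): buffer="yqrqqgfqm" (len 9), cursors c1@3 c2@6 c3@9 c4@9, authorship .1..2..3.
After op 4 (move_left): buffer="yqrqqgfqm" (len 9), cursors c1@2 c2@5 c3@8 c4@8, authorship .1..2..3.
After op 5 (delete): buffer="yrqgm" (len 5), cursors c1@1 c2@3 c3@4 c4@4, authorship .....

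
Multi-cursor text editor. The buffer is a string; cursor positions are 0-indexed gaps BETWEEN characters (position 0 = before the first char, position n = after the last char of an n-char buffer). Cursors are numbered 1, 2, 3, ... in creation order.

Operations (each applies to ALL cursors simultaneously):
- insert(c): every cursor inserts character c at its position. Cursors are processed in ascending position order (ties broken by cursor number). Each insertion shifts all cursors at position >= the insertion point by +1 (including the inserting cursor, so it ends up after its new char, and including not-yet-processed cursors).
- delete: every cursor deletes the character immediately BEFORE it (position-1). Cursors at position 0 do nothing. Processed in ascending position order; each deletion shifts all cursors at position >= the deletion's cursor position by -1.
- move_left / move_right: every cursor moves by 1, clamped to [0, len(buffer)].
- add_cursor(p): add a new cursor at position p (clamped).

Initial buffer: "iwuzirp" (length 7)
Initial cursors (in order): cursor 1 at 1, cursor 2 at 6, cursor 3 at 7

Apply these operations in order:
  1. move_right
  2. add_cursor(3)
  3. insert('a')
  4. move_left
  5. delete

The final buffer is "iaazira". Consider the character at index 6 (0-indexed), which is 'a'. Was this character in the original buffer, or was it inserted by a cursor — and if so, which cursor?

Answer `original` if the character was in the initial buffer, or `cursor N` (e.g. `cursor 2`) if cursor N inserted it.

Answer: cursor 3

Derivation:
After op 1 (move_right): buffer="iwuzirp" (len 7), cursors c1@2 c2@7 c3@7, authorship .......
After op 2 (add_cursor(3)): buffer="iwuzirp" (len 7), cursors c1@2 c4@3 c2@7 c3@7, authorship .......
After op 3 (insert('a')): buffer="iwauazirpaa" (len 11), cursors c1@3 c4@5 c2@11 c3@11, authorship ..1.4....23
After op 4 (move_left): buffer="iwauazirpaa" (len 11), cursors c1@2 c4@4 c2@10 c3@10, authorship ..1.4....23
After op 5 (delete): buffer="iaazira" (len 7), cursors c1@1 c4@2 c2@6 c3@6, authorship .14...3
Authorship (.=original, N=cursor N): . 1 4 . . . 3
Index 6: author = 3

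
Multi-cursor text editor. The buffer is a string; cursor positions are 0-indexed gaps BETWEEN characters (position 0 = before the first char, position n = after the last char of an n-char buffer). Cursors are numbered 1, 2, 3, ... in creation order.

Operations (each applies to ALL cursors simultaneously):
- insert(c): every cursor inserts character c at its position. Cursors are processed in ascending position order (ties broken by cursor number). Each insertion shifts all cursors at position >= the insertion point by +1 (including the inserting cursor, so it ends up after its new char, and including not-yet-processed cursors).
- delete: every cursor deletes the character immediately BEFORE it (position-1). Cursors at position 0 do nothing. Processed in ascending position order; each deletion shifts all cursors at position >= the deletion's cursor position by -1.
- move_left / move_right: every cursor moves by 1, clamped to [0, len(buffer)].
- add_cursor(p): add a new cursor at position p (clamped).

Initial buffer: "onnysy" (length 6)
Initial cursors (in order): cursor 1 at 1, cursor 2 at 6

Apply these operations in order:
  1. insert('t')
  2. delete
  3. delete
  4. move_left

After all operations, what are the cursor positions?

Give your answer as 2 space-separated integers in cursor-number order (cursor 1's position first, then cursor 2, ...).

After op 1 (insert('t')): buffer="otnnysyt" (len 8), cursors c1@2 c2@8, authorship .1.....2
After op 2 (delete): buffer="onnysy" (len 6), cursors c1@1 c2@6, authorship ......
After op 3 (delete): buffer="nnys" (len 4), cursors c1@0 c2@4, authorship ....
After op 4 (move_left): buffer="nnys" (len 4), cursors c1@0 c2@3, authorship ....

Answer: 0 3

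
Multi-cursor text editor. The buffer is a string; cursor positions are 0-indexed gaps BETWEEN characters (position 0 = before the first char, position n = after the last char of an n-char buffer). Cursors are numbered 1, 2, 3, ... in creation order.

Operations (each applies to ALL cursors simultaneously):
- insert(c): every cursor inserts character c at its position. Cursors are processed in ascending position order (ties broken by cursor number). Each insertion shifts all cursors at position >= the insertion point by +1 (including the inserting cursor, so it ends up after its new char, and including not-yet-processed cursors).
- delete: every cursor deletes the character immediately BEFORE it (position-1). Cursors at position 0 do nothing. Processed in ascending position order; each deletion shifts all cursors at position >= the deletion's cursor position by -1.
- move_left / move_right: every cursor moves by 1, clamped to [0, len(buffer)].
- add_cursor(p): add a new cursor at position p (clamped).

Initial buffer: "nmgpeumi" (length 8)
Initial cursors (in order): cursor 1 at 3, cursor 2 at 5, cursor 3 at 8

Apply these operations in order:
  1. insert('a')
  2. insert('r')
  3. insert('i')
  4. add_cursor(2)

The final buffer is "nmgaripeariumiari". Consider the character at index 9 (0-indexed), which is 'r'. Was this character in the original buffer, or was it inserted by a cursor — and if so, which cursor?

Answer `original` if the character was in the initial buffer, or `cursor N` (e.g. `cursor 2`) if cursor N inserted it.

After op 1 (insert('a')): buffer="nmgapeaumia" (len 11), cursors c1@4 c2@7 c3@11, authorship ...1..2...3
After op 2 (insert('r')): buffer="nmgarpearumiar" (len 14), cursors c1@5 c2@9 c3@14, authorship ...11..22...33
After op 3 (insert('i')): buffer="nmgaripeariumiari" (len 17), cursors c1@6 c2@11 c3@17, authorship ...111..222...333
After op 4 (add_cursor(2)): buffer="nmgaripeariumiari" (len 17), cursors c4@2 c1@6 c2@11 c3@17, authorship ...111..222...333
Authorship (.=original, N=cursor N): . . . 1 1 1 . . 2 2 2 . . . 3 3 3
Index 9: author = 2

Answer: cursor 2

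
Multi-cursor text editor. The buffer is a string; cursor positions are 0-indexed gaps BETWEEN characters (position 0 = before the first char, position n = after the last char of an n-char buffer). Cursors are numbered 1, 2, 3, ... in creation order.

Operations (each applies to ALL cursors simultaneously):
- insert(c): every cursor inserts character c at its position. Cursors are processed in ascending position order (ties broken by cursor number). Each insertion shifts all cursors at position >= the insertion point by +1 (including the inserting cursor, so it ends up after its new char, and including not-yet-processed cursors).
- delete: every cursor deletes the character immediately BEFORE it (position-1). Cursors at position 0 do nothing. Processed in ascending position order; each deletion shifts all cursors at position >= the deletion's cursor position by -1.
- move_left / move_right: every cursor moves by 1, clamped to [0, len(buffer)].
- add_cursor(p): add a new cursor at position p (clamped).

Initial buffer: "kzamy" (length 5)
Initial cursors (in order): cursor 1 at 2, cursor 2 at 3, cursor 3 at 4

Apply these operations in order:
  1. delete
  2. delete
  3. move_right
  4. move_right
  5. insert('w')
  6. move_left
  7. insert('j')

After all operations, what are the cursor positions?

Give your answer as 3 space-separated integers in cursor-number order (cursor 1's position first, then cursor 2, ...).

After op 1 (delete): buffer="ky" (len 2), cursors c1@1 c2@1 c3@1, authorship ..
After op 2 (delete): buffer="y" (len 1), cursors c1@0 c2@0 c3@0, authorship .
After op 3 (move_right): buffer="y" (len 1), cursors c1@1 c2@1 c3@1, authorship .
After op 4 (move_right): buffer="y" (len 1), cursors c1@1 c2@1 c3@1, authorship .
After op 5 (insert('w')): buffer="ywww" (len 4), cursors c1@4 c2@4 c3@4, authorship .123
After op 6 (move_left): buffer="ywww" (len 4), cursors c1@3 c2@3 c3@3, authorship .123
After op 7 (insert('j')): buffer="ywwjjjw" (len 7), cursors c1@6 c2@6 c3@6, authorship .121233

Answer: 6 6 6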